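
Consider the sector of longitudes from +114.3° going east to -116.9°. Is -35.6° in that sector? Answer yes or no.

No

Band width going east from +114.3° to -116.9°: ((-116.9 − 114.3) mod 360) = 128.8°.
Offset of -35.6° east of the west edge: ((-35.6 − 114.3) mod 360) = 210.1°.
210.1° > 128.8° ⇒ outside.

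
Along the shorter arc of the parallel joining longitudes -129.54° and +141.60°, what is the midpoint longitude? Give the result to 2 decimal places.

Signed shortest Δλ from -129.54° to +141.60° is -88.86°.
Midpoint longitude = -129.54° + (-88.86°)/2 = -129.54° − 44.43° = -173.97°.
(The naïve average (-129.54 + +141.60)/2 = 6.03° is on the wrong side of the globe.)

-173.97°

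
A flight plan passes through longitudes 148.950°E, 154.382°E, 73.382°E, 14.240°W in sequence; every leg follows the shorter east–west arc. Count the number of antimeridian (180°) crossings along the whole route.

0

Leg 1: +148.950° → +154.382°, shortest Δλ = 5.432° (east) — does not cross 180°.
Leg 2: +154.382° → +73.382°, shortest Δλ = -81.0° (west) — does not cross 180°.
Leg 3: +73.382° → -14.240°, shortest Δλ = -87.622° (west) — does not cross 180°.
Total crossings: 0.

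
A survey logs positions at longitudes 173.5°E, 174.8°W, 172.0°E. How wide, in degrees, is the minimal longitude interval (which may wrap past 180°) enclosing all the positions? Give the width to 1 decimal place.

13.2°

Sort the longitudes: -174.8°, +172.0°, +173.5°.
Eastward gaps between consecutive values (wrapping around): 346.8°, 1.5°, 11.7°.
Largest gap = 346.8° ⇒ minimal covering band is its complement: 360° − 346.8° = 13.2°.
Band runs from +172.0° eastward to -174.8°, crossing the antimeridian.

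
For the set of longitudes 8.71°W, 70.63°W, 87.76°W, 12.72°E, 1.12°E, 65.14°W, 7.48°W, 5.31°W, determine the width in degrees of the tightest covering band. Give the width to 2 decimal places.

100.48°

Sort the longitudes: -87.76°, -70.63°, -65.14°, -8.71°, -7.48°, -5.31°, +1.12°, +12.72°.
Eastward gaps between consecutive values (wrapping around): 17.13°, 5.49°, 56.43°, 1.23°, 2.17°, 6.43°, 11.60°, 259.52°.
Largest gap = 259.52° ⇒ minimal covering band is its complement: 360° − 259.52° = 100.48°.
Band runs from -87.76° eastward to +12.72°.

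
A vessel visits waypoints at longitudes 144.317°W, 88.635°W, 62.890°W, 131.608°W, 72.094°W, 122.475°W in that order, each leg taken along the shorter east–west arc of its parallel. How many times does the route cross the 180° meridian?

0

Leg 1: -144.317° → -88.635°, shortest Δλ = 55.682° (east) — does not cross 180°.
Leg 2: -88.635° → -62.890°, shortest Δλ = 25.745° (east) — does not cross 180°.
Leg 3: -62.890° → -131.608°, shortest Δλ = -68.718° (west) — does not cross 180°.
Leg 4: -131.608° → -72.094°, shortest Δλ = 59.514° (east) — does not cross 180°.
Leg 5: -72.094° → -122.475°, shortest Δλ = -50.381° (west) — does not cross 180°.
Total crossings: 0.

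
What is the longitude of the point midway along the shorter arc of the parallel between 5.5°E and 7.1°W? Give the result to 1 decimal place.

0.8°W

Signed shortest Δλ from +5.5° to -7.1° is -12.6°.
Midpoint longitude = +5.5° + (-12.6°)/2 = +5.5° − 6.3° = -0.8°.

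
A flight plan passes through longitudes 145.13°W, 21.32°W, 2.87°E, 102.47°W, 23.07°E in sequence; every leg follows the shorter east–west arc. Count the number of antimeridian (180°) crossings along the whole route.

0

Leg 1: -145.13° → -21.32°, shortest Δλ = 123.81° (east) — does not cross 180°.
Leg 2: -21.32° → +2.87°, shortest Δλ = 24.19° (east) — does not cross 180°.
Leg 3: +2.87° → -102.47°, shortest Δλ = -105.34° (west) — does not cross 180°.
Leg 4: -102.47° → +23.07°, shortest Δλ = 125.54° (east) — does not cross 180°.
Total crossings: 0.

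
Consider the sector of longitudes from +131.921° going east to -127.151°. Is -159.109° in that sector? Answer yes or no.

Yes

Band width going east from +131.921° to -127.151°: ((-127.151 − 131.921) mod 360) = 100.928°.
Offset of -159.109° east of the west edge: ((-159.109 − 131.921) mod 360) = 68.970°.
68.970° ≤ 100.928° ⇒ inside.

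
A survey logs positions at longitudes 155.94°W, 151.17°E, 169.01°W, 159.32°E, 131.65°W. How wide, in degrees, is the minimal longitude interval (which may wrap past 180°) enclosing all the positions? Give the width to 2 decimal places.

77.18°

Sort the longitudes: -169.01°, -155.94°, -131.65°, +151.17°, +159.32°.
Eastward gaps between consecutive values (wrapping around): 13.07°, 24.29°, 282.82°, 8.15°, 31.67°.
Largest gap = 282.82° ⇒ minimal covering band is its complement: 360° − 282.82° = 77.18°.
Band runs from +151.17° eastward to -131.65°, crossing the antimeridian.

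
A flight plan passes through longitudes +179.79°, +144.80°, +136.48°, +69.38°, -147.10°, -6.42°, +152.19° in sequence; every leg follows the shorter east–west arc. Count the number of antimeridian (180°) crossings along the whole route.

Leg 1: +179.79° → +144.80°, shortest Δλ = -34.99° (west) — does not cross 180°.
Leg 2: +144.80° → +136.48°, shortest Δλ = -8.32° (west) — does not cross 180°.
Leg 3: +136.48° → +69.38°, shortest Δλ = -67.1° (west) — does not cross 180°.
Leg 4: +69.38° → -147.10°, shortest Δλ = 143.52° (east) — crosses 180°.
Leg 5: -147.10° → -6.42°, shortest Δλ = 140.68° (east) — does not cross 180°.
Leg 6: -6.42° → +152.19°, shortest Δλ = 158.61° (east) — does not cross 180°.
Total crossings: 1.

1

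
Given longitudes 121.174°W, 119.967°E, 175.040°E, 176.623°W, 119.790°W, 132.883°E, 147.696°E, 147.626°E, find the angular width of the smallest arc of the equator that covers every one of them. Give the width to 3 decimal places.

120.243°

Sort the longitudes: -176.623°, -121.174°, -119.790°, +119.967°, +132.883°, +147.626°, +147.696°, +175.040°.
Eastward gaps between consecutive values (wrapping around): 55.449°, 1.384°, 239.757°, 12.916°, 14.743°, 0.070°, 27.344°, 8.337°.
Largest gap = 239.757° ⇒ minimal covering band is its complement: 360° − 239.757° = 120.243°.
Band runs from +119.967° eastward to -119.790°, crossing the antimeridian.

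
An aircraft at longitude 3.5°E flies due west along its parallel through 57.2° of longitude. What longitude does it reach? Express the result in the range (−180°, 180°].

53.7°W

Start at +3.5°; shift −57.2° → -53.7°.
-53.7° already lies in (−180°, 180°].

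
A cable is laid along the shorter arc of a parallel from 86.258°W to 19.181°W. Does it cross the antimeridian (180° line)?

No

Signed shortest Δλ = ((-19.181 − -86.258 + 180) mod 360) − 180 = 67.077°.
Going east by 67.077° from -86.258° reaches -19.181° without touching 180°.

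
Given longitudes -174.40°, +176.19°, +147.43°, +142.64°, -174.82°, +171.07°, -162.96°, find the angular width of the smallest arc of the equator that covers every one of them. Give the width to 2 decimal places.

54.40°

Sort the longitudes: -174.82°, -174.40°, -162.96°, +142.64°, +147.43°, +171.07°, +176.19°.
Eastward gaps between consecutive values (wrapping around): 0.42°, 11.44°, 305.60°, 4.79°, 23.64°, 5.12°, 8.99°.
Largest gap = 305.60° ⇒ minimal covering band is its complement: 360° − 305.60° = 54.40°.
Band runs from +142.64° eastward to -162.96°, crossing the antimeridian.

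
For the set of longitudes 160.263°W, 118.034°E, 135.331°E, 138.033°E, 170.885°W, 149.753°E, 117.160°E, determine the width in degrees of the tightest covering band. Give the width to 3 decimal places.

Sort the longitudes: -170.885°, -160.263°, +117.160°, +118.034°, +135.331°, +138.033°, +149.753°.
Eastward gaps between consecutive values (wrapping around): 10.622°, 277.423°, 0.874°, 17.297°, 2.702°, 11.720°, 39.362°.
Largest gap = 277.423° ⇒ minimal covering band is its complement: 360° − 277.423° = 82.577°.
Band runs from +117.160° eastward to -160.263°, crossing the antimeridian.

82.577°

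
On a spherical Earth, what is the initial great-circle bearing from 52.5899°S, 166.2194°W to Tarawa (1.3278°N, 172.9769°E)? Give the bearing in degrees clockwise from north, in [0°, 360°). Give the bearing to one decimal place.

Δλ = 172.9769 − -166.2194 = 339.1963°; wrapped into (−180°, 180°]: -20.8037°.
θ = atan2( sin Δλ · cos φ₂ , cos φ₁ · sin φ₂ − sin φ₁ · cos φ₂ · cos Δλ )
  = atan2(-0.35507, 0.75640) = -25.146° → normalised to [0°, 360°): 334.854°.

334.9°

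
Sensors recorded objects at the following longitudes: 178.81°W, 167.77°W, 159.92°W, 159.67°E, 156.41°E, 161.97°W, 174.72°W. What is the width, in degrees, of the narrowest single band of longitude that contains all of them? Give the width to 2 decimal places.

43.67°

Sort the longitudes: -178.81°, -174.72°, -167.77°, -161.97°, -159.92°, +156.41°, +159.67°.
Eastward gaps between consecutive values (wrapping around): 4.09°, 6.95°, 5.80°, 2.05°, 316.33°, 3.26°, 21.52°.
Largest gap = 316.33° ⇒ minimal covering band is its complement: 360° − 316.33° = 43.67°.
Band runs from +156.41° eastward to -159.92°, crossing the antimeridian.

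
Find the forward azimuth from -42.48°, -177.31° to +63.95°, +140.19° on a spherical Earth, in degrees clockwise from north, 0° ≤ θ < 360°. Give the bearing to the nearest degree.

Δλ = 140.19 − -177.31 = 317.50°; wrapped into (−180°, 180°]: -42.50°.
θ = atan2( sin Δλ · cos φ₂ , cos φ₁ · sin φ₂ − sin φ₁ · cos φ₂ · cos Δλ )
  = atan2(-0.29669, 0.88125) = -18.607° → normalised to [0°, 360°): 341.393°.

341°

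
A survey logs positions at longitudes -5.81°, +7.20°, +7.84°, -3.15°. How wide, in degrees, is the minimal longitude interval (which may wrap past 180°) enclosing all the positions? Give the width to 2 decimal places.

13.65°

Sort the longitudes: -5.81°, -3.15°, +7.20°, +7.84°.
Eastward gaps between consecutive values (wrapping around): 2.66°, 10.35°, 0.64°, 346.35°.
Largest gap = 346.35° ⇒ minimal covering band is its complement: 360° − 346.35° = 13.65°.
Band runs from -5.81° eastward to +7.84°.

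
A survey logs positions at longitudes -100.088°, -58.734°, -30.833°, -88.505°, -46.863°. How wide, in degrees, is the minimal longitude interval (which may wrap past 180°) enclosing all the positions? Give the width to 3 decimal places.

69.255°

Sort the longitudes: -100.088°, -88.505°, -58.734°, -46.863°, -30.833°.
Eastward gaps between consecutive values (wrapping around): 11.583°, 29.771°, 11.871°, 16.030°, 290.745°.
Largest gap = 290.745° ⇒ minimal covering band is its complement: 360° − 290.745° = 69.255°.
Band runs from -100.088° eastward to -30.833°.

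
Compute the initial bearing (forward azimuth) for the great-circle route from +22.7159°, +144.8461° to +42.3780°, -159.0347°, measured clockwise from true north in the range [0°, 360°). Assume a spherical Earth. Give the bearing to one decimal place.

Δλ = -159.0347 − 144.8461 = -303.8808°; wrapped into (−180°, 180°]: 56.1192°.
θ = atan2( sin Δλ · cos φ₂ , cos φ₁ · sin φ₂ − sin φ₁ · cos φ₂ · cos Δλ )
  = atan2(0.61328, 0.46271) = 52.966° → normalised to [0°, 360°): 52.966°.

53.0°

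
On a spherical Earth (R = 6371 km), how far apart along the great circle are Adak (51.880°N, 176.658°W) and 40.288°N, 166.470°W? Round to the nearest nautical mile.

813 nmi

Δλ = -166.470 − -176.658 = 10.188°.
Δφ = 40.288 − 51.880 = -11.592°.
a = sin²(Δφ/2) + cos φ₁ · cos φ₂ · sin²(Δλ/2) = 0.013911.
c = 2·atan2(√a, √(1−a)) = 0.23644 rad → d = 6371·c ≈ 1506.34 km ≈ 813.36 nmi.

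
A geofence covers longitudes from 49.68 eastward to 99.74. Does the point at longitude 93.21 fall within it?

Yes

Band width going east from +49.68° to +99.74°: ((99.74 − 49.68) mod 360) = 50.06°.
Offset of +93.21° east of the west edge: ((93.21 − 49.68) mod 360) = 43.53°.
43.53° ≤ 50.06° ⇒ inside.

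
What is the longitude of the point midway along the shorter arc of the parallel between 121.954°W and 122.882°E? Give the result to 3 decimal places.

Signed shortest Δλ from -121.954° to +122.882° is -115.164°.
Midpoint longitude = -121.954° + (-115.164°)/2 = -121.954° − 57.582° = -179.536°.
(The naïve average (-121.954 + +122.882)/2 = 0.464° is on the wrong side of the globe.)

179.536°W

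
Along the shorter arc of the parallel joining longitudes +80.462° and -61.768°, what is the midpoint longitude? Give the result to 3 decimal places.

+9.347°

Signed shortest Δλ from +80.462° to -61.768° is -142.230°.
Midpoint longitude = +80.462° + (-142.230°)/2 = +80.462° − 71.115° = +9.347°.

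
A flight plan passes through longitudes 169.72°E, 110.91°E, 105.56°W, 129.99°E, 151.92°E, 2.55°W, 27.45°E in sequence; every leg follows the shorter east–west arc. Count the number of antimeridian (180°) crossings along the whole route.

2

Leg 1: +169.72° → +110.91°, shortest Δλ = -58.81° (west) — does not cross 180°.
Leg 2: +110.91° → -105.56°, shortest Δλ = 143.53° (east) — crosses 180°.
Leg 3: -105.56° → +129.99°, shortest Δλ = -124.45° (west) — crosses 180°.
Leg 4: +129.99° → +151.92°, shortest Δλ = 21.93° (east) — does not cross 180°.
Leg 5: +151.92° → -2.55°, shortest Δλ = -154.47° (west) — does not cross 180°.
Leg 6: -2.55° → +27.45°, shortest Δλ = 30.0° (east) — does not cross 180°.
Total crossings: 2.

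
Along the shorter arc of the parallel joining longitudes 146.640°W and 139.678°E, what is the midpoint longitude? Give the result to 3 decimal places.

176.519°E

Signed shortest Δλ from -146.640° to +139.678° is -73.682°.
Midpoint longitude = -146.640° + (-73.682°)/2 = -146.640° − 36.841° = -183.481°.
Normalise into (−180°, 180°]: +176.519°.
(The naïve average (-146.640 + +139.678)/2 = -3.481° is on the wrong side of the globe.)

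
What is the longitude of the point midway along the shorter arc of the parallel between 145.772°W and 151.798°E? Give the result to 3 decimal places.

Signed shortest Δλ from -145.772° to +151.798° is -62.430°.
Midpoint longitude = -145.772° + (-62.430°)/2 = -145.772° − 31.215° = -176.987°.
(The naïve average (-145.772 + +151.798)/2 = 3.013° is on the wrong side of the globe.)

176.987°W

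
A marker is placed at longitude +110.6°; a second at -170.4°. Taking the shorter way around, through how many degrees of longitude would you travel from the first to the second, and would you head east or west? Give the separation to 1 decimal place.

Raw difference: -170.4 − 110.6 = -281.0°.
Normalise into (−180°, 180°]: -281.0° + 360° = 79.0°.
Positive ⇒ the second point lies to the east; separation 79.0°.

79.0° east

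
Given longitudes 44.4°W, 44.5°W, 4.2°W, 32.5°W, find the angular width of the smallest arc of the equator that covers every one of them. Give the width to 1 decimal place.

Sort the longitudes: -44.5°, -44.4°, -32.5°, -4.2°.
Eastward gaps between consecutive values (wrapping around): 0.1°, 11.9°, 28.3°, 319.7°.
Largest gap = 319.7° ⇒ minimal covering band is its complement: 360° − 319.7° = 40.3°.
Band runs from -44.5° eastward to -4.2°.

40.3°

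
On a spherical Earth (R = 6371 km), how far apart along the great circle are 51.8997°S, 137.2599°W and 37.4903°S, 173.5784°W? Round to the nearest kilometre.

3240 km

Δλ = -173.5784 − -137.2599 = -36.3185°.
Δφ = -37.4903 − -51.8997 = 14.4094°.
a = sin²(Δφ/2) + cos φ₁ · cos φ₂ · sin²(Δλ/2) = 0.063284.
c = 2·atan2(√a, √(1−a)) = 0.50859 rad → d = 6371·c ≈ 3240.22 km.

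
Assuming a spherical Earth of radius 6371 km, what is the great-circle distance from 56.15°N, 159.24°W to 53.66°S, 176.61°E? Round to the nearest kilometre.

12407 km

Δλ = 176.61 − -159.24 = 335.85°; wrapped into (−180°, 180°]: -24.15°.
Δφ = -53.66 − 56.15 = -109.81°.
a = sin²(Δφ/2) + cos φ₁ · cos φ₂ · sin²(Δλ/2) = 0.683896.
c = 2·atan2(√a, √(1−a)) = 1.94743 rad → d = 6371·c ≈ 12407.07 km.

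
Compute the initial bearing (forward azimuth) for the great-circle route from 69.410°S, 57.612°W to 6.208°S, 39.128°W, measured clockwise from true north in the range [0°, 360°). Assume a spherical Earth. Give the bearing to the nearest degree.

Δλ = -39.128 − -57.612 = 18.484°.
θ = atan2( sin Δλ · cos φ₂ , cos φ₁ · sin φ₂ − sin φ₁ · cos φ₂ · cos Δλ )
  = atan2(0.31518, 0.84459) = 20.464° → normalised to [0°, 360°): 20.464°.

20°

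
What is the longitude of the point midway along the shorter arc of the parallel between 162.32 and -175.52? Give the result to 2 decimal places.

Signed shortest Δλ from +162.32° to -175.52° is +22.16°.
Midpoint longitude = +162.32° + (+22.16°)/2 = +162.32° + 11.08° = +173.40°.
(The naïve average (+162.32 + -175.52)/2 = -6.6° is on the wrong side of the globe.)

+173.40°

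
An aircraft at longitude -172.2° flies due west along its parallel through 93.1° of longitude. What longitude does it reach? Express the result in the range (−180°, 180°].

+94.7°

Start at -172.2°; shift −93.1° → -265.3°.
-265.3° lies outside (−180°, 180°]; add 360° → +94.7°.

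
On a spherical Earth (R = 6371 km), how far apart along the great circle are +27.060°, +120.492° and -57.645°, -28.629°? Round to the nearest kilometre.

Δλ = -28.629 − 120.492 = -149.121°.
Δφ = -57.645 − 27.060 = -84.705°.
a = sin²(Δφ/2) + cos φ₁ · cos φ₂ · sin²(Δλ/2) = 0.896661.
c = 2·atan2(√a, √(1−a)) = 2.48704 rad → d = 6371·c ≈ 15844.94 km.

15845 km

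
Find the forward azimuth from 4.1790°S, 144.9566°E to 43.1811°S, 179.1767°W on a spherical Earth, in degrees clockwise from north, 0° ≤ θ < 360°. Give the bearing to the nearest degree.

Δλ = -179.1767 − 144.9566 = -324.1333°; wrapped into (−180°, 180°]: 35.8667°.
θ = atan2( sin Δλ · cos φ₂ , cos φ₁ · sin φ₂ − sin φ₁ · cos φ₂ · cos Δλ )
  = atan2(0.42724, -0.63942) = 146.251° → normalised to [0°, 360°): 146.251°.

146°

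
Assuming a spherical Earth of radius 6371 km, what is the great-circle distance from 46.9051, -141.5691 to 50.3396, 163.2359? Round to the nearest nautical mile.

Δλ = 163.2359 − -141.5691 = 304.8050°; wrapped into (−180°, 180°]: -55.1950°.
Δφ = 50.3396 − 46.9051 = 3.4345°.
a = sin²(Δφ/2) + cos φ₁ · cos φ₂ · sin²(Δλ/2) = 0.094477.
c = 2·atan2(√a, √(1−a)) = 0.62486 rad → d = 6371·c ≈ 3980.98 km ≈ 2149.56 nmi.

2150 nmi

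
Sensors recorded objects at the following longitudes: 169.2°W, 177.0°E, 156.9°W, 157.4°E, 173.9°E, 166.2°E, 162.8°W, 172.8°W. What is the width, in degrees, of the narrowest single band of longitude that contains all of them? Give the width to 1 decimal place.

45.7°

Sort the longitudes: -172.8°, -169.2°, -162.8°, -156.9°, +157.4°, +166.2°, +173.9°, +177.0°.
Eastward gaps between consecutive values (wrapping around): 3.6°, 6.4°, 5.9°, 314.3°, 8.8°, 7.7°, 3.1°, 10.2°.
Largest gap = 314.3° ⇒ minimal covering band is its complement: 360° − 314.3° = 45.7°.
Band runs from +157.4° eastward to -156.9°, crossing the antimeridian.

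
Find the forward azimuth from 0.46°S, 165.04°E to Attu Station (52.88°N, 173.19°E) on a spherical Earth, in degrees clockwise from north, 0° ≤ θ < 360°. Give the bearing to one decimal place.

6.1°

Δλ = 173.19 − 165.04 = 8.15°.
θ = atan2( sin Δλ · cos φ₂ , cos φ₁ · sin φ₂ − sin φ₁ · cos φ₂ · cos Δλ )
  = atan2(0.08555, 0.80214) = 6.088° → normalised to [0°, 360°): 6.088°.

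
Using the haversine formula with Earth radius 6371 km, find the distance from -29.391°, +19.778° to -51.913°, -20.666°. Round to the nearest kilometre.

Δλ = -20.666 − 19.778 = -40.444°.
Δφ = -51.913 − -29.391 = -22.522°.
a = sin²(Δφ/2) + cos φ₁ · cos φ₂ · sin²(Δλ/2) = 0.102350.
c = 2·atan2(√a, √(1−a)) = 0.65129 rad → d = 6371·c ≈ 4149.39 km.

4149 km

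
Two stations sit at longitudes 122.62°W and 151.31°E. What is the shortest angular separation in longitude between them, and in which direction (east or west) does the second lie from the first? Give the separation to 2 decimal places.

86.07° west

Raw difference: 151.31 − -122.62 = 273.93°.
Normalise into (−180°, 180°]: 273.93° − 360° = -86.07°.
Negative ⇒ the second point lies to the west; separation 86.07°.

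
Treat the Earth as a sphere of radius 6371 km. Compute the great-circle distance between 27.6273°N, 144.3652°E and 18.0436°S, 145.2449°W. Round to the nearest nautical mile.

4924 nmi

Δλ = -145.2449 − 144.3652 = -289.6101°; wrapped into (−180°, 180°]: 70.3899°.
Δφ = -18.0436 − 27.6273 = -45.6709°.
a = sin²(Δφ/2) + cos φ₁ · cos φ₂ · sin²(Δλ/2) = 0.430452.
c = 2·atan2(√a, √(1−a)) = 1.43125 rad → d = 6371·c ≈ 9118.48 km ≈ 4923.59 nmi.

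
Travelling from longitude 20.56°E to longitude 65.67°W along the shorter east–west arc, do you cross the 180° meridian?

No

Signed shortest Δλ = ((-65.67 − 20.56 + 180) mod 360) − 180 = -86.23°.
Going west by 86.23° from +20.56° reaches -65.67° without touching 180°.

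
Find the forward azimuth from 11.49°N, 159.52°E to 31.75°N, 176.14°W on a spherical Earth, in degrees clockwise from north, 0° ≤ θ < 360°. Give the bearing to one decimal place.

Δλ = -176.14 − 159.52 = -335.66°; wrapped into (−180°, 180°]: 24.34°.
θ = atan2( sin Δλ · cos φ₂ , cos φ₁ · sin φ₂ − sin φ₁ · cos φ₂ · cos Δλ )
  = atan2(0.35047, 0.36134) = 44.126° → normalised to [0°, 360°): 44.126°.

44.1°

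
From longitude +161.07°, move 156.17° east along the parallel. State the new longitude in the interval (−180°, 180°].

-42.76°

Start at +161.07°; shift +156.17° → +317.24°.
+317.24° lies outside (−180°, 180°]; subtract 360° → -42.76°.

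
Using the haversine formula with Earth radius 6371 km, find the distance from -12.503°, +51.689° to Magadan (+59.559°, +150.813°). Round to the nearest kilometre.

11717 km

Δλ = 150.813 − 51.689 = 99.124°.
Δφ = 59.559 − -12.503 = 72.062°.
a = sin²(Δφ/2) + cos φ₁ · cos φ₂ · sin²(Δλ/2) = 0.632541.
c = 2·atan2(√a, √(1−a)) = 1.83909 rad → d = 6371·c ≈ 11716.82 km.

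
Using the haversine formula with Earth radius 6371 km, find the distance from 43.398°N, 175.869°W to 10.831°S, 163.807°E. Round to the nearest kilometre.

6372 km

Δλ = 163.807 − -175.869 = 339.676°; wrapped into (−180°, 180°]: -20.324°.
Δφ = -10.831 − 43.398 = -54.229°.
a = sin²(Δφ/2) + cos φ₁ · cos φ₂ · sin²(Δλ/2) = 0.229941.
c = 2·atan2(√a, √(1−a)) = 1.00022 rad → d = 6371·c ≈ 6372.40 km.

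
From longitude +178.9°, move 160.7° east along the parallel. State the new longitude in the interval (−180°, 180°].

Start at +178.9°; shift +160.7° → +339.6°.
+339.6° lies outside (−180°, 180°]; subtract 360° → -20.4°.

-20.4°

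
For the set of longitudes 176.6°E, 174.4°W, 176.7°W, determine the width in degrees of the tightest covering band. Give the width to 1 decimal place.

9.0°

Sort the longitudes: -176.7°, -174.4°, +176.6°.
Eastward gaps between consecutive values (wrapping around): 2.3°, 351.0°, 6.7°.
Largest gap = 351.0° ⇒ minimal covering band is its complement: 360° − 351.0° = 9.0°.
Band runs from +176.6° eastward to -174.4°, crossing the antimeridian.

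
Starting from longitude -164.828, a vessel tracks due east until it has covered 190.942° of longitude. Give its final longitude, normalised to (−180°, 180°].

Start at -164.828°; shift +190.942° → +26.114°.
+26.114° already lies in (−180°, 180°].

+26.114°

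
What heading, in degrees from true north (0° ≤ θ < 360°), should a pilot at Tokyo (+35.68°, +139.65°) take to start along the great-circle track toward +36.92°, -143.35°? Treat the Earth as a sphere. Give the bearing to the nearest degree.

Δλ = -143.35 − 139.65 = -283.00°; wrapped into (−180°, 180°]: 77.00°.
θ = atan2( sin Δλ · cos φ₂ , cos φ₁ · sin φ₂ − sin φ₁ · cos φ₂ · cos Δλ )
  = atan2(0.77898, 0.38305) = 63.816° → normalised to [0°, 360°): 63.816°.

64°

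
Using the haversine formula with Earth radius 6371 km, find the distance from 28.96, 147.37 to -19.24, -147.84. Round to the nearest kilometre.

8775 km

Δλ = -147.84 − 147.37 = -295.21°; wrapped into (−180°, 180°]: 64.79°.
Δφ = -19.24 − 28.96 = -48.20°.
a = sin²(Δφ/2) + cos φ₁ · cos φ₂ · sin²(Δλ/2) = 0.403847.
c = 2·atan2(√a, √(1−a)) = 1.37729 rad → d = 6371·c ≈ 8774.68 km.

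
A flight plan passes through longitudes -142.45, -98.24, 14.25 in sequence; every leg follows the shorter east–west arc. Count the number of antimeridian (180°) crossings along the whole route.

Leg 1: -142.45° → -98.24°, shortest Δλ = 44.21° (east) — does not cross 180°.
Leg 2: -98.24° → +14.25°, shortest Δλ = 112.49° (east) — does not cross 180°.
Total crossings: 0.

0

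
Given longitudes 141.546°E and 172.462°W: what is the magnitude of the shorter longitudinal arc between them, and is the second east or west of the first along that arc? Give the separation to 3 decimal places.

45.992° east

Raw difference: -172.462 − 141.546 = -314.008°.
Normalise into (−180°, 180°]: -314.008° + 360° = 45.992°.
Positive ⇒ the second point lies to the east; separation 45.992°.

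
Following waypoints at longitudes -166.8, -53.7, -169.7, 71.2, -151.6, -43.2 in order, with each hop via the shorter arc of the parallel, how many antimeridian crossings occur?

2

Leg 1: -166.8° → -53.7°, shortest Δλ = 113.1° (east) — does not cross 180°.
Leg 2: -53.7° → -169.7°, shortest Δλ = -116.0° (west) — does not cross 180°.
Leg 3: -169.7° → +71.2°, shortest Δλ = -119.1° (west) — crosses 180°.
Leg 4: +71.2° → -151.6°, shortest Δλ = 137.2° (east) — crosses 180°.
Leg 5: -151.6° → -43.2°, shortest Δλ = 108.4° (east) — does not cross 180°.
Total crossings: 2.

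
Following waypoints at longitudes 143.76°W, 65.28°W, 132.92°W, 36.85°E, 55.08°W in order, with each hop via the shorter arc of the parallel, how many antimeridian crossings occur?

0

Leg 1: -143.76° → -65.28°, shortest Δλ = 78.48° (east) — does not cross 180°.
Leg 2: -65.28° → -132.92°, shortest Δλ = -67.64° (west) — does not cross 180°.
Leg 3: -132.92° → +36.85°, shortest Δλ = 169.77° (east) — does not cross 180°.
Leg 4: +36.85° → -55.08°, shortest Δλ = -91.93° (west) — does not cross 180°.
Total crossings: 0.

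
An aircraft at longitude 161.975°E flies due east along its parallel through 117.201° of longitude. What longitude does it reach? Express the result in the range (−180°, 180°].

Start at +161.975°; shift +117.201° → +279.176°.
+279.176° lies outside (−180°, 180°]; subtract 360° → -80.824°.

80.824°W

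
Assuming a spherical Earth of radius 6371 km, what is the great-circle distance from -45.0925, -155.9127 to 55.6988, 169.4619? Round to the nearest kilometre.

11668 km

Δλ = 169.4619 − -155.9127 = 325.3746°; wrapped into (−180°, 180°]: -34.6254°.
Δφ = 55.6988 − -45.0925 = 100.7913°.
a = sin²(Δφ/2) + cos φ₁ · cos φ₂ · sin²(Δλ/2) = 0.628848.
c = 2·atan2(√a, √(1−a)) = 1.83143 rad → d = 6371·c ≈ 11668.06 km.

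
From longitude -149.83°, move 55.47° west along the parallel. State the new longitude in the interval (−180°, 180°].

Start at -149.83°; shift −55.47° → -205.30°.
-205.30° lies outside (−180°, 180°]; add 360° → +154.70°.

+154.70°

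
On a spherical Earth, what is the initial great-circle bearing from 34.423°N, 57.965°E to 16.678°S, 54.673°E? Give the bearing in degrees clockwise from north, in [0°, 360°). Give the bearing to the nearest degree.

Δλ = 54.673 − 57.965 = -3.292°.
θ = atan2( sin Δλ · cos φ₂ , cos φ₁ · sin φ₂ − sin φ₁ · cos φ₂ · cos Δλ )
  = atan2(-0.05501, -0.77736) = -175.952° → normalised to [0°, 360°): 184.048°.

184°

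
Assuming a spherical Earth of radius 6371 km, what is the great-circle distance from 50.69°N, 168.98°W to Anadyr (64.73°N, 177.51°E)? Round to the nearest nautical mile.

943 nmi

Δλ = 177.51 − -168.98 = 346.49°; wrapped into (−180°, 180°]: -13.51°.
Δφ = 64.73 − 50.69 = 14.04°.
a = sin²(Δφ/2) + cos φ₁ · cos φ₂ · sin²(Δλ/2) = 0.018678.
c = 2·atan2(√a, √(1−a)) = 0.27420 rad → d = 6371·c ≈ 1746.90 km ≈ 943.25 nmi.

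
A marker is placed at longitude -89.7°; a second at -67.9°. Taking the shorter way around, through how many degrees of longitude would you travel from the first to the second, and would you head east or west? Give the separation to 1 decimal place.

21.8° east

Raw difference: -67.9 − -89.7 = 21.8°.
Normalise into (−180°, 180°]: 21.8° stays 21.8°.
Positive ⇒ the second point lies to the east; separation 21.8°.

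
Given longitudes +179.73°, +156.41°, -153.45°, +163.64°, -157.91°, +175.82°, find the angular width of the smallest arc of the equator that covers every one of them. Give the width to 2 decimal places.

50.14°

Sort the longitudes: -157.91°, -153.45°, +156.41°, +163.64°, +175.82°, +179.73°.
Eastward gaps between consecutive values (wrapping around): 4.46°, 309.86°, 7.23°, 12.18°, 3.91°, 22.36°.
Largest gap = 309.86° ⇒ minimal covering band is its complement: 360° − 309.86° = 50.14°.
Band runs from +156.41° eastward to -153.45°, crossing the antimeridian.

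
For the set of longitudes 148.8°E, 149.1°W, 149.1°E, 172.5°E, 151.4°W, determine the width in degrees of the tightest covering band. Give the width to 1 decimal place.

Sort the longitudes: -151.4°, -149.1°, +148.8°, +149.1°, +172.5°.
Eastward gaps between consecutive values (wrapping around): 2.3°, 297.9°, 0.3°, 23.4°, 36.1°.
Largest gap = 297.9° ⇒ minimal covering band is its complement: 360° − 297.9° = 62.1°.
Band runs from +148.8° eastward to -149.1°, crossing the antimeridian.

62.1°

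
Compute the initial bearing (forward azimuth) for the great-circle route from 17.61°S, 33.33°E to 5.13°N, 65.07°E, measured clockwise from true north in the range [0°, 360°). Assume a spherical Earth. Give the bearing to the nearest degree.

57°

Δλ = 65.07 − 33.33 = 31.74°.
θ = atan2( sin Δλ · cos φ₂ , cos φ₁ · sin φ₂ − sin φ₁ · cos φ₂ · cos Δλ )
  = atan2(0.52396, 0.34149) = 56.906° → normalised to [0°, 360°): 56.906°.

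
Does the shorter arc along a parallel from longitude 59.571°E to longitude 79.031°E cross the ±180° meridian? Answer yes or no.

No

Signed shortest Δλ = ((79.031 − 59.571 + 180) mod 360) − 180 = 19.46°.
Going east by 19.46° from +59.571° reaches +79.031° without touching 180°.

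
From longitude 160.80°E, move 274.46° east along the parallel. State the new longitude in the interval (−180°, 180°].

Start at +160.80°; shift +274.46° → +435.26°.
+435.26° lies outside (−180°, 180°]; subtract 360° → +75.26°.

75.26°E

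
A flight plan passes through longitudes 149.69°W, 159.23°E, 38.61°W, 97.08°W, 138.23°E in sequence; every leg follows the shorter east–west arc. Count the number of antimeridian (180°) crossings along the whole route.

3

Leg 1: -149.69° → +159.23°, shortest Δλ = -51.08° (west) — crosses 180°.
Leg 2: +159.23° → -38.61°, shortest Δλ = 162.16° (east) — crosses 180°.
Leg 3: -38.61° → -97.08°, shortest Δλ = -58.47° (west) — does not cross 180°.
Leg 4: -97.08° → +138.23°, shortest Δλ = -124.69° (west) — crosses 180°.
Total crossings: 3.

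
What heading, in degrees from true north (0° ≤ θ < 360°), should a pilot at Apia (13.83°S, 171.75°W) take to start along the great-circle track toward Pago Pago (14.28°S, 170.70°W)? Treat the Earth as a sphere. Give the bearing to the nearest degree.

114°

Δλ = -170.70 − -171.75 = 1.05°.
θ = atan2( sin Δλ · cos φ₂ , cos φ₁ · sin φ₂ − sin φ₁ · cos φ₂ · cos Δλ )
  = atan2(0.01776, -0.00789) = 113.963° → normalised to [0°, 360°): 113.963°.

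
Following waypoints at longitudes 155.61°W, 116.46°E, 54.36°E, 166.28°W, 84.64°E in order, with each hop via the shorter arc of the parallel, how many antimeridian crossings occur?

3

Leg 1: -155.61° → +116.46°, shortest Δλ = -87.93° (west) — crosses 180°.
Leg 2: +116.46° → +54.36°, shortest Δλ = -62.1° (west) — does not cross 180°.
Leg 3: +54.36° → -166.28°, shortest Δλ = 139.36° (east) — crosses 180°.
Leg 4: -166.28° → +84.64°, shortest Δλ = -109.08° (west) — crosses 180°.
Total crossings: 3.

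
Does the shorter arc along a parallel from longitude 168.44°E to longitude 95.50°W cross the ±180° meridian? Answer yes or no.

Yes

Naïve |-95.50 − 168.44| = 263.94° > 180°, so the shorter arc goes the other way round — across 180°.
Signed shortest Δλ = ((-95.50 − 168.44 + 180) mod 360) − 180 = 96.06°.
Going east by 96.06° from +168.44° passes through 180° before reaching -95.50°.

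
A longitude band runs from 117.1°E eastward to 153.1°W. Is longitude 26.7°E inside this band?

No

Band width going east from +117.1° to -153.1°: ((-153.1 − 117.1) mod 360) = 89.8°.
Offset of +26.7° east of the west edge: ((26.7 − 117.1) mod 360) = 269.6°.
269.6° > 89.8° ⇒ outside.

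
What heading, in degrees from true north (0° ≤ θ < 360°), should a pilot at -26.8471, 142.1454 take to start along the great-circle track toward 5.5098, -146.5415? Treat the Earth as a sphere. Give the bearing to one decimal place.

76.3°

Δλ = -146.5415 − 142.1454 = -288.6869°; wrapped into (−180°, 180°]: 71.3131°.
θ = atan2( sin Δλ · cos φ₂ , cos φ₁ · sin φ₂ − sin φ₁ · cos φ₂ · cos Δλ )
  = atan2(0.94291, 0.22969) = 76.309° → normalised to [0°, 360°): 76.309°.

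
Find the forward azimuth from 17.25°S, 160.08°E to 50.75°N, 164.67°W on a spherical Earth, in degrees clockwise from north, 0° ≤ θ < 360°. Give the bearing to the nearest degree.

22°

Δλ = -164.67 − 160.08 = -324.75°; wrapped into (−180°, 180°]: 35.25°.
θ = atan2( sin Δλ · cos φ₂ , cos φ₁ · sin φ₂ − sin φ₁ · cos φ₂ · cos Δλ )
  = atan2(0.36516, 0.89278) = 22.245° → normalised to [0°, 360°): 22.245°.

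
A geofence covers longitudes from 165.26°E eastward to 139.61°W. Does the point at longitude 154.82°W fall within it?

Band width going east from +165.26° to -139.61°: ((-139.61 − 165.26) mod 360) = 55.13°.
Offset of -154.82° east of the west edge: ((-154.82 − 165.26) mod 360) = 39.92°.
39.92° ≤ 55.13° ⇒ inside.

Yes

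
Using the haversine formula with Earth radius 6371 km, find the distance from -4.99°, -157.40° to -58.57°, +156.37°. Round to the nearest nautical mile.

3861 nmi

Δλ = 156.37 − -157.40 = 313.77°; wrapped into (−180°, 180°]: -46.23°.
Δφ = -58.57 − -4.99 = -53.58°.
a = sin²(Δφ/2) + cos φ₁ · cos φ₂ · sin²(Δλ/2) = 0.283211.
c = 2·atan2(√a, √(1−a)) = 1.12234 rad → d = 6371·c ≈ 7150.41 km ≈ 3860.91 nmi.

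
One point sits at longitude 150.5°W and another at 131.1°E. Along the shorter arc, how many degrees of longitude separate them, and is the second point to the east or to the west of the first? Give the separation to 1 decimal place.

78.4° west

Raw difference: 131.1 − -150.5 = 281.6°.
Normalise into (−180°, 180°]: 281.6° − 360° = -78.4°.
Negative ⇒ the second point lies to the west; separation 78.4°.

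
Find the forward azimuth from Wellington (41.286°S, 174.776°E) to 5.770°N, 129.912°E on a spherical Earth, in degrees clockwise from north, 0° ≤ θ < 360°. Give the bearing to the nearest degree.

Δλ = 129.912 − 174.776 = -44.864°.
θ = atan2( sin Δλ · cos φ₂ , cos φ₁ · sin φ₂ − sin φ₁ · cos φ₂ · cos Δλ )
  = atan2(-0.70185, 0.54084) = -52.382° → normalised to [0°, 360°): 307.618°.

308°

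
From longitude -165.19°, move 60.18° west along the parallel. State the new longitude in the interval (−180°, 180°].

Start at -165.19°; shift −60.18° → -225.37°.
-225.37° lies outside (−180°, 180°]; add 360° → +134.63°.

+134.63°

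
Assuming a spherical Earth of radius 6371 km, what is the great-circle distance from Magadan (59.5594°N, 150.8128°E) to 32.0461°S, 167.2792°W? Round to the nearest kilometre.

Δλ = -167.2792 − 150.8128 = -318.0920°; wrapped into (−180°, 180°]: 41.9080°.
Δφ = -32.0461 − 59.5594 = -91.6055°.
a = sin²(Δφ/2) + cos φ₁ · cos φ₂ · sin²(Δλ/2) = 0.568931.
c = 2·atan2(√a, √(1−a)) = 1.70910 rad → d = 6371·c ≈ 10888.66 km.

10889 km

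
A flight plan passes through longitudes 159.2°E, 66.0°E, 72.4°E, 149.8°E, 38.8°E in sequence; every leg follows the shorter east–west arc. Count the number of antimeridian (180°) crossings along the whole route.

0

Leg 1: +159.2° → +66.0°, shortest Δλ = -93.2° (west) — does not cross 180°.
Leg 2: +66.0° → +72.4°, shortest Δλ = 6.4° (east) — does not cross 180°.
Leg 3: +72.4° → +149.8°, shortest Δλ = 77.4° (east) — does not cross 180°.
Leg 4: +149.8° → +38.8°, shortest Δλ = -111.0° (west) — does not cross 180°.
Total crossings: 0.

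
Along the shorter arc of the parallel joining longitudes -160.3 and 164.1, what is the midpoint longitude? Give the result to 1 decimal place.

-178.1°

Signed shortest Δλ from -160.3° to +164.1° is -35.6°.
Midpoint longitude = -160.3° + (-35.6°)/2 = -160.3° − 17.8° = -178.1°.
(The naïve average (-160.3 + +164.1)/2 = 1.9° is on the wrong side of the globe.)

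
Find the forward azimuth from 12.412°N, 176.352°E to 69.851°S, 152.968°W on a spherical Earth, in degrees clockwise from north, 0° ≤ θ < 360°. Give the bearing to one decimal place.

Δλ = -152.968 − 176.352 = -329.320°; wrapped into (−180°, 180°]: 30.680°.
θ = atan2( sin Δλ · cos φ₂ , cos φ₁ · sin φ₂ − sin φ₁ · cos φ₂ · cos Δλ )
  = atan2(0.17576, -0.98053) = 169.838° → normalised to [0°, 360°): 169.838°.

169.8°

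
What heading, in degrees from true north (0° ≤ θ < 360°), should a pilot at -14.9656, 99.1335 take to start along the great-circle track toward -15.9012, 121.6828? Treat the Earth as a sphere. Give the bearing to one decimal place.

Δλ = 121.6828 − 99.1335 = 22.5493°.
θ = atan2( sin Δλ · cos φ₂ , cos φ₁ · sin φ₂ − sin φ₁ · cos φ₂ · cos Δλ )
  = atan2(0.36880, -0.03532) = 95.470° → normalised to [0°, 360°): 95.470°.

95.5°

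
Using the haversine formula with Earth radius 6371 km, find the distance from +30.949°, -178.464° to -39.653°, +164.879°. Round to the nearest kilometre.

8037 km

Δλ = 164.879 − -178.464 = 343.343°; wrapped into (−180°, 180°]: -16.657°.
Δφ = -39.653 − 30.949 = -70.602°.
a = sin²(Δφ/2) + cos φ₁ · cos φ₂ · sin²(Δλ/2) = 0.347790.
c = 2·atan2(√a, √(1−a)) = 1.26147 rad → d = 6371·c ≈ 8036.80 km.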